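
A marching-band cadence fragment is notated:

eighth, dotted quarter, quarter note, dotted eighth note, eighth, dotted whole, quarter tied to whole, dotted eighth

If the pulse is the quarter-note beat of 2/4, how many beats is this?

One quarter-note beat = 4 sixteenth notes.
Working in sixteenth notes: eighth = 2; dotted quarter = 6; quarter note = 4; dotted eighth note = 3; eighth = 2; dotted whole = 24; quarter tied to whole (quarter + whole) = 20; dotted eighth = 3.
Sum: 2 + 6 + 4 + 3 + 2 + 24 + 20 + 3 = 64.
64 ÷ 4 = 16 beats.

16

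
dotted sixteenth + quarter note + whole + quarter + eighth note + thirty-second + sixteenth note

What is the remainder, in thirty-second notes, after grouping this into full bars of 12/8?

One bar of 12/8 = 48 thirty-second notes.
Each duration in thirty-second notes: dotted sixteenth = 3; quarter note = 8; whole = 32; quarter = 8; eighth note = 4; thirty-second = 1; sixteenth note = 2.
Sum: 3 + 8 + 32 + 8 + 4 + 1 + 2 = 58.
58 ÷ 48 = 1 complete bar with 10 thirty-second notes remaining.

10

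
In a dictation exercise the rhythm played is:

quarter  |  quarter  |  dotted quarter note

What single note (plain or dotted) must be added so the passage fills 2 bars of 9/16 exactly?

quarter note

2 bars of 9/16 = 18 sixteenth notes.
Working in sixteenth notes: quarter = 4; quarter = 4; dotted quarter note = 6.
Sum: 4 + 4 + 6 = 14.
Remaining: 18 − 14 = 4 sixteenth notes, which is a quarter note.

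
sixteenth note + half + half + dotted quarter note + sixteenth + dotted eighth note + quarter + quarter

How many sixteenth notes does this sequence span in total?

In sixteenth notes: sixteenth note = 1; half = 8; half = 8; dotted quarter note = 6; sixteenth = 1; dotted eighth note = 3; quarter = 4; quarter = 4.
Total: 1 + 8 + 8 + 6 + 1 + 3 + 4 + 4 = 35 sixteenth notes.

35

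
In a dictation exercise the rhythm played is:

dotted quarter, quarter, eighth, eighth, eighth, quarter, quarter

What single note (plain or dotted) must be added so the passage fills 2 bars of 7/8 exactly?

quarter note

2 bars of 7/8 = 14 eighth notes.
In eighth notes: dotted quarter = 3; quarter = 2; eighth = 1; eighth = 1; eighth = 1; quarter = 2; quarter = 2.
Sum: 3 + 2 + 1 + 1 + 1 + 2 + 2 = 12.
Remaining: 14 − 12 = 2 eighth notes, which is a quarter note.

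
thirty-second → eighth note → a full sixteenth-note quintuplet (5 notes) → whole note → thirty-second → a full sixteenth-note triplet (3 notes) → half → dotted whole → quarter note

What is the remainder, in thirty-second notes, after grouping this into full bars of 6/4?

One bar of 6/4 = 48 thirty-second notes.
Express everything in thirty-second notes: thirty-second = 1; eighth note = 4; a full sixteenth-note quintuplet (5 notes) (five quintuplet sixteenths span one quarter) = 8; whole note = 32; thirty-second = 1; a full sixteenth-note triplet (3 notes) (three triplet sixteenths span one eighth) = 4; half = 16; dotted whole = 48; quarter note = 8.
Total: 1 + 4 + 8 + 32 + 1 + 4 + 16 + 48 + 8 = 122.
122 ÷ 48 = 2 complete bars with 26 thirty-second notes remaining.

26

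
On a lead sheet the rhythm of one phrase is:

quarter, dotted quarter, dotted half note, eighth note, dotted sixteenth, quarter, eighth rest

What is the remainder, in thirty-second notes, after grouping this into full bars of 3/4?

15

One bar of 3/4 = 24 thirty-second notes.
Express everything in thirty-second notes: quarter = 8; dotted quarter = 12; dotted half note = 24; eighth note = 4; dotted sixteenth = 3; quarter = 8; eighth rest = 4.
Altogether 8 + 12 + 24 + 4 + 3 + 8 + 4 = 63.
63 ÷ 24 = 2 complete bars with 15 thirty-second notes remaining.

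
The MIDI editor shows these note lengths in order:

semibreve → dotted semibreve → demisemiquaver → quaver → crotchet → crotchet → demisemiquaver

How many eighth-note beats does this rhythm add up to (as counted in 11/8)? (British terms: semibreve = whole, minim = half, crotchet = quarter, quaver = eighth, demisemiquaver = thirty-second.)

One eighth-note beat = 4 thirty-second notes.
Working in thirty-second notes: semibreve = 32; dotted semibreve = 48; demisemiquaver = 1; quaver = 4; crotchet = 8; crotchet = 8; demisemiquaver = 1.
Adding: 32 + 48 + 1 + 4 + 8 + 8 + 1 = 102.
102 ÷ 4 = 25.5 beats.

25.5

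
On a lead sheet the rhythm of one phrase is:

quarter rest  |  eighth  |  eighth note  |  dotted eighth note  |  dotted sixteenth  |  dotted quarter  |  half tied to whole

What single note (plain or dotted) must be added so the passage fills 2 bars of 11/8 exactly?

2 bars of 11/8 = 88 thirty-second notes.
Convert each value to thirty-second notes: quarter rest = 8; eighth = 4; eighth note = 4; dotted eighth note = 6; dotted sixteenth = 3; dotted quarter = 12; half tied to whole (half + whole) = 48.
Total: 8 + 4 + 4 + 6 + 3 + 12 + 48 = 85.
Remaining: 88 − 85 = 3 thirty-second notes, which is a dotted sixteenth note.

dotted sixteenth note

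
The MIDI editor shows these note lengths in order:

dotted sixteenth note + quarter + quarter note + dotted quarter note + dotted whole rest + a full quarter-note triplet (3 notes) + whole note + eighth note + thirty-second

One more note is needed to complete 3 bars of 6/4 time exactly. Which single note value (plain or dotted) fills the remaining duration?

dotted quarter note

3 bars of 6/4 = 144 thirty-second notes.
Working in thirty-second notes: dotted sixteenth note = 3; quarter = 8; quarter note = 8; dotted quarter note = 12; dotted whole rest = 48; a full quarter-note triplet (3 notes) (three triplet quarters span one half) = 16; whole note = 32; eighth note = 4; thirty-second = 1.
Altogether 3 + 8 + 8 + 12 + 48 + 16 + 32 + 4 + 1 = 132.
Remaining: 144 − 132 = 12 thirty-second notes, which is a dotted quarter note.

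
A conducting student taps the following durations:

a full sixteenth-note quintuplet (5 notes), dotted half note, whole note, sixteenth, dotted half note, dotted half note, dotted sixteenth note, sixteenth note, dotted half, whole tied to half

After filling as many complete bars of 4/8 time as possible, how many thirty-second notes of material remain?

One bar of 4/8 = 16 thirty-second notes.
Each duration in thirty-second notes: a full sixteenth-note quintuplet (5 notes) (five quintuplet sixteenths span one quarter) = 8; dotted half note = 24; whole note = 32; sixteenth = 2; dotted half note = 24; dotted half note = 24; dotted sixteenth note = 3; sixteenth note = 2; dotted half = 24; whole tied to half (whole + half) = 48.
Sum: 8 + 24 + 32 + 2 + 24 + 24 + 3 + 2 + 24 + 48 = 191.
191 ÷ 16 = 11 complete bars with 15 thirty-second notes remaining.

15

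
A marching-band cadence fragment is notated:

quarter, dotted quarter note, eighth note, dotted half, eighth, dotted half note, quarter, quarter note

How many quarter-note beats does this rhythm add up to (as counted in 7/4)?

One quarter-note beat = 2 eighth notes.
Working in eighth notes: quarter = 2; dotted quarter note = 3; eighth note = 1; dotted half = 6; eighth = 1; dotted half note = 6; quarter = 2; quarter note = 2.
Total: 2 + 3 + 1 + 6 + 1 + 6 + 2 + 2 = 23.
23 ÷ 2 = 11.5 beats.

11.5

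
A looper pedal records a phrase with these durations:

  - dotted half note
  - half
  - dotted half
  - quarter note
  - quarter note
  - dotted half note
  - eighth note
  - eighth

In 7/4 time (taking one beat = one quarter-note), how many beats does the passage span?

14

One quarter-note beat = 2 eighth notes.
Convert each value to eighth notes: dotted half note = 6; half = 4; dotted half = 6; quarter note = 2; quarter note = 2; dotted half note = 6; eighth note = 1; eighth = 1.
Total: 6 + 4 + 6 + 2 + 2 + 6 + 1 + 1 = 28.
28 ÷ 2 = 14 beats.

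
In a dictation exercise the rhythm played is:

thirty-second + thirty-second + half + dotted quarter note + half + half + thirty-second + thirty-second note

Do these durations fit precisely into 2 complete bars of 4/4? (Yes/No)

One bar of 4/4 = 32 thirty-second notes, so 2 bars = 64.
Convert each value to thirty-second notes: thirty-second = 1; thirty-second = 1; half = 16; dotted quarter note = 12; half = 16; half = 16; thirty-second = 1; thirty-second note = 1.
Altogether 1 + 1 + 16 + 12 + 16 + 16 + 1 + 1 = 64.
64 equals 64, so the answer is Yes.

Yes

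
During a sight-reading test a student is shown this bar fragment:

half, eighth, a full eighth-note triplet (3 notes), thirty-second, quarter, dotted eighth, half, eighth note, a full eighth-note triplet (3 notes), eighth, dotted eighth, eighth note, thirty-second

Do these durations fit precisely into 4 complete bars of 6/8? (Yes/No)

No

One bar of 6/8 = 24 thirty-second notes, so 4 bars = 96.
Working in thirty-second notes: half = 16; eighth = 4; a full eighth-note triplet (3 notes) (three triplet eighths span one quarter) = 8; thirty-second = 1; quarter = 8; dotted eighth = 6; half = 16; eighth note = 4; a full eighth-note triplet (3 notes) (three triplet eighths span one quarter) = 8; eighth = 4; dotted eighth = 6; eighth note = 4; thirty-second = 1.
Altogether 16 + 4 + 8 + 1 + 8 + 6 + 16 + 4 + 8 + 4 + 6 + 4 + 1 = 86.
86 falls short of 96, so the answer is No.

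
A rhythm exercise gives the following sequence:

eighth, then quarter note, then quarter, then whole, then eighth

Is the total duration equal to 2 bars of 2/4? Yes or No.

One bar of 2/4 = 4 eighth notes, so 2 bars = 8.
Each duration in eighth notes: eighth = 1; quarter note = 2; quarter = 2; whole = 8; eighth = 1.
Adding: 1 + 2 + 2 + 8 + 1 = 14.
14 exceeds 8, so the answer is No.

No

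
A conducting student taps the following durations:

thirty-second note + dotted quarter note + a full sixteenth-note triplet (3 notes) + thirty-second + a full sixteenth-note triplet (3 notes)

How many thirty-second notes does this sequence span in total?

22

Express everything in thirty-second notes: thirty-second note = 1; dotted quarter note = 12; a full sixteenth-note triplet (3 notes) (three triplet sixteenths span one eighth) = 4; thirty-second = 1; a full sixteenth-note triplet (3 notes) (three triplet sixteenths span one eighth) = 4.
Adding: 1 + 12 + 4 + 1 + 4 = 22 thirty-second notes.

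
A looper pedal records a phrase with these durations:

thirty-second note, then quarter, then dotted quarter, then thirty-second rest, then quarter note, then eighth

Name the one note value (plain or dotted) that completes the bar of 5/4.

The bar of 5/4 = 40 thirty-second notes.
Each duration in thirty-second notes: thirty-second note = 1; quarter = 8; dotted quarter = 12; thirty-second rest = 1; quarter note = 8; eighth = 4.
Total: 1 + 8 + 12 + 1 + 8 + 4 = 34.
Remaining: 40 − 34 = 6 thirty-second notes, which is a dotted eighth note.

dotted eighth note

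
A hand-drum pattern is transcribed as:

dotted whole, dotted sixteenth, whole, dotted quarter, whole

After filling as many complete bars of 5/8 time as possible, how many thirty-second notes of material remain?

7

One bar of 5/8 = 20 thirty-second notes.
In thirty-second notes: dotted whole = 48; dotted sixteenth = 3; whole = 32; dotted quarter = 12; whole = 32.
Adding: 48 + 3 + 32 + 12 + 32 = 127.
127 ÷ 20 = 6 complete bars with 7 thirty-second notes remaining.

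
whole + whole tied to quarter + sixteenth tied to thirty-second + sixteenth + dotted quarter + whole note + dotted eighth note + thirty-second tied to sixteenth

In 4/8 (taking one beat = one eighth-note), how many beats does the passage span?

One eighth-note beat = 4 thirty-second notes.
Express everything in thirty-second notes: whole = 32; whole tied to quarter (whole + quarter) = 40; sixteenth tied to thirty-second (sixteenth + thirty-second) = 3; sixteenth = 2; dotted quarter = 12; whole note = 32; dotted eighth note = 6; thirty-second tied to sixteenth (thirty-second + sixteenth) = 3.
Altogether 32 + 40 + 3 + 2 + 12 + 32 + 6 + 3 = 130.
130 ÷ 4 = 32.5 beats.

32.5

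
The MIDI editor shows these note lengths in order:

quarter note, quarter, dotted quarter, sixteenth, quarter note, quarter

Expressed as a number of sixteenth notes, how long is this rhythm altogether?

Express everything in sixteenth notes: quarter note = 4; quarter = 4; dotted quarter = 6; sixteenth = 1; quarter note = 4; quarter = 4.
Total: 4 + 4 + 6 + 1 + 4 + 4 = 23 sixteenth notes.

23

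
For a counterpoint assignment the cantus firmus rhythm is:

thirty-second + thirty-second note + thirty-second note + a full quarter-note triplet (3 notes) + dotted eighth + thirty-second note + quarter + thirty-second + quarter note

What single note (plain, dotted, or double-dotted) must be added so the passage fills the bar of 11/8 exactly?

thirty-second note

The bar of 11/8 = 44 thirty-second notes.
Express everything in thirty-second notes: thirty-second = 1; thirty-second note = 1; thirty-second note = 1; a full quarter-note triplet (3 notes) (three triplet quarters span one half) = 16; dotted eighth = 6; thirty-second note = 1; quarter = 8; thirty-second = 1; quarter note = 8.
Sum: 1 + 1 + 1 + 16 + 6 + 1 + 8 + 1 + 8 = 43.
Remaining: 44 − 43 = 1 thirty-second note, which is a thirty-second note.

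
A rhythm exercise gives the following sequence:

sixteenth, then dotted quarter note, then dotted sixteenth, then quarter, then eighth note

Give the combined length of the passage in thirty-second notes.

29

In thirty-second notes: sixteenth = 2; dotted quarter note = 12; dotted sixteenth = 3; quarter = 8; eighth note = 4.
Total: 2 + 12 + 3 + 8 + 4 = 29 thirty-second notes.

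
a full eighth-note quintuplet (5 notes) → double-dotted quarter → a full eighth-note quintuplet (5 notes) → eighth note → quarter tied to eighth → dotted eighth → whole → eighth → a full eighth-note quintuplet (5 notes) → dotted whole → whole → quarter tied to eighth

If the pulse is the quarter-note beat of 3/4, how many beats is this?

One quarter-note beat = 4 sixteenth notes.
Express everything in sixteenth notes: a full eighth-note quintuplet (5 notes) (five quintuplet eighths span one half) = 8; double-dotted quarter = 7; a full eighth-note quintuplet (5 notes) (five quintuplet eighths span one half) = 8; eighth note = 2; quarter tied to eighth (quarter + eighth) = 6; dotted eighth = 3; whole = 16; eighth = 2; a full eighth-note quintuplet (5 notes) (five quintuplet eighths span one half) = 8; dotted whole = 24; whole = 16; quarter tied to eighth (quarter + eighth) = 6.
Adding: 8 + 7 + 8 + 2 + 6 + 3 + 16 + 2 + 8 + 24 + 16 + 6 = 106.
106 ÷ 4 = 26.5 beats.

26.5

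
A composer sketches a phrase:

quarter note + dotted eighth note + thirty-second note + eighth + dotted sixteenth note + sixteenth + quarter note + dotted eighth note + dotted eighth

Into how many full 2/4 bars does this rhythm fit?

2

One bar of 2/4 = 16 thirty-second notes.
In thirty-second notes: quarter note = 8; dotted eighth note = 6; thirty-second note = 1; eighth = 4; dotted sixteenth note = 3; sixteenth = 2; quarter note = 8; dotted eighth note = 6; dotted eighth = 6.
Sum: 8 + 6 + 1 + 4 + 3 + 2 + 8 + 6 + 6 = 44.
44 ÷ 16 = 2 complete bars with 12 left over.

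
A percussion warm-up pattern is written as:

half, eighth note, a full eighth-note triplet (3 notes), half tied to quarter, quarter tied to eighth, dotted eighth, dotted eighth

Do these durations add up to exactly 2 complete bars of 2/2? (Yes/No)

One bar of 2/2 = 16 sixteenth notes, so 2 bars = 32.
Each duration in sixteenth notes: half = 8; eighth note = 2; a full eighth-note triplet (3 notes) (three triplet eighths span one quarter) = 4; half tied to quarter (half + quarter) = 12; quarter tied to eighth (quarter + eighth) = 6; dotted eighth = 3; dotted eighth = 3.
Total: 8 + 2 + 4 + 12 + 6 + 3 + 3 = 38.
38 exceeds 32, so the answer is No.

No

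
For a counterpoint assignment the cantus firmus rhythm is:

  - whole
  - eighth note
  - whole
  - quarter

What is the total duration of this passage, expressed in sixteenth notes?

38

In sixteenth notes: whole = 16; eighth note = 2; whole = 16; quarter = 4.
Sum: 16 + 2 + 16 + 4 = 38 sixteenth notes.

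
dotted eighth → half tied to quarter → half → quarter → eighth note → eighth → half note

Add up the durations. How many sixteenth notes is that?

In sixteenth notes: dotted eighth = 3; half tied to quarter (half + quarter) = 12; half = 8; quarter = 4; eighth note = 2; eighth = 2; half note = 8.
Sum: 3 + 12 + 8 + 4 + 2 + 2 + 8 = 39 sixteenth notes.

39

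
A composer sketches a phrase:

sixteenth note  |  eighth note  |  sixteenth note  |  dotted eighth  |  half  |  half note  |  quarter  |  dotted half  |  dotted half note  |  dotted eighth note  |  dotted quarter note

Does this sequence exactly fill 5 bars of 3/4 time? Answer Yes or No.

Yes

One bar of 3/4 = 12 sixteenth notes, so 5 bars = 60.
In sixteenth notes: sixteenth note = 1; eighth note = 2; sixteenth note = 1; dotted eighth = 3; half = 8; half note = 8; quarter = 4; dotted half = 12; dotted half note = 12; dotted eighth note = 3; dotted quarter note = 6.
Adding: 1 + 2 + 1 + 3 + 8 + 8 + 4 + 12 + 12 + 3 + 6 = 60.
60 equals 60, so the answer is Yes.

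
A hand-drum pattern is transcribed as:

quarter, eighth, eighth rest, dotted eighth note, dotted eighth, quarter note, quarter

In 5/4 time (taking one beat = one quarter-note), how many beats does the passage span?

5.5

One quarter-note beat = 4 sixteenth notes.
Convert each value to sixteenth notes: quarter = 4; eighth = 2; eighth rest = 2; dotted eighth note = 3; dotted eighth = 3; quarter note = 4; quarter = 4.
Total: 4 + 2 + 2 + 3 + 3 + 4 + 4 = 22.
22 ÷ 4 = 5.5 beats.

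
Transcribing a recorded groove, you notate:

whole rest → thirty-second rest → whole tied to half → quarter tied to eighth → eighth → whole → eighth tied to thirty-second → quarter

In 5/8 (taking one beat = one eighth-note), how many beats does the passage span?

One eighth-note beat = 4 thirty-second notes.
Convert each value to thirty-second notes: whole rest = 32; thirty-second rest = 1; whole tied to half (whole + half) = 48; quarter tied to eighth (quarter + eighth) = 12; eighth = 4; whole = 32; eighth tied to thirty-second (eighth + thirty-second) = 5; quarter = 8.
Adding: 32 + 1 + 48 + 12 + 4 + 32 + 5 + 8 = 142.
142 ÷ 4 = 35.5 beats.

35.5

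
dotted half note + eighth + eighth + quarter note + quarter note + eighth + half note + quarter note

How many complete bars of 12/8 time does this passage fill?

1

One bar of 12/8 = 12 eighth notes.
In eighth notes: dotted half note = 6; eighth = 1; eighth = 1; quarter note = 2; quarter note = 2; eighth = 1; half note = 4; quarter note = 2.
Total: 6 + 1 + 1 + 2 + 2 + 1 + 4 + 2 = 19.
19 ÷ 12 = 1 complete bar with 7 left over.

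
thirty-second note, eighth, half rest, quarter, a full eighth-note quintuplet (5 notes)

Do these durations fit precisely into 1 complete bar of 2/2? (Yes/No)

No

One bar of 2/2 = 32 thirty-second notes.
Each duration in thirty-second notes: thirty-second note = 1; eighth = 4; half rest = 16; quarter = 8; a full eighth-note quintuplet (5 notes) (five quintuplet eighths span one half) = 16.
Total: 1 + 4 + 16 + 8 + 16 = 45.
45 exceeds 32, so the answer is No.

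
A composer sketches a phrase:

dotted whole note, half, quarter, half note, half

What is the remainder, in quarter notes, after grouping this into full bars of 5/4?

3

One bar of 5/4 = 5 quarter notes.
Each duration in quarter notes: dotted whole note = 6; half = 2; quarter = 1; half note = 2; half = 2.
Sum: 6 + 2 + 1 + 2 + 2 = 13.
13 ÷ 5 = 2 complete bars with 3 quarter notes remaining.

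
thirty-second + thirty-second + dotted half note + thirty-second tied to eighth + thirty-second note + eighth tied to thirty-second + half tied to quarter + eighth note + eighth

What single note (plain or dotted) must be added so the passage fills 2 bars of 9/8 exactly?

dotted sixteenth note

2 bars of 9/8 = 72 thirty-second notes.
Express everything in thirty-second notes: thirty-second = 1; thirty-second = 1; dotted half note = 24; thirty-second tied to eighth (thirty-second + eighth) = 5; thirty-second note = 1; eighth tied to thirty-second (eighth + thirty-second) = 5; half tied to quarter (half + quarter) = 24; eighth note = 4; eighth = 4.
Altogether 1 + 1 + 24 + 5 + 1 + 5 + 24 + 4 + 4 = 69.
Remaining: 72 − 69 = 3 thirty-second notes, which is a dotted sixteenth note.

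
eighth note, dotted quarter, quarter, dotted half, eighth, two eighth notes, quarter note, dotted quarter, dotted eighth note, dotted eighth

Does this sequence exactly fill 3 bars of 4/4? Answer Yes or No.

No

One bar of 4/4 = 16 sixteenth notes, so 3 bars = 48.
In sixteenth notes: eighth note = 2; dotted quarter = 6; quarter = 4; dotted half = 12; eighth = 2; eighth note = 2; eighth note = 2; quarter note = 4; dotted quarter = 6; dotted eighth note = 3; dotted eighth = 3.
Sum: 2 + 6 + 4 + 12 + 2 + 2 + 2 + 4 + 6 + 3 + 3 = 46.
46 falls short of 48, so the answer is No.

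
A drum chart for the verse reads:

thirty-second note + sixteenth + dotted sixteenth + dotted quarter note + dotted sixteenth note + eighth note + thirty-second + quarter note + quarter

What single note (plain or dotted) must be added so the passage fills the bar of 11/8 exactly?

sixteenth note

The bar of 11/8 = 44 thirty-second notes.
In thirty-second notes: thirty-second note = 1; sixteenth = 2; dotted sixteenth = 3; dotted quarter note = 12; dotted sixteenth note = 3; eighth note = 4; thirty-second = 1; quarter note = 8; quarter = 8.
Sum: 1 + 2 + 3 + 12 + 3 + 4 + 1 + 8 + 8 = 42.
Remaining: 44 − 42 = 2 thirty-second notes, which is a sixteenth note.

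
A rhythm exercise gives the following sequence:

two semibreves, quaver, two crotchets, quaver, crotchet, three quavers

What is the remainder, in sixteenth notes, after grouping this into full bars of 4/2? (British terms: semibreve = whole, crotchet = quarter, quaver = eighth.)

22

One bar of 4/2 = 16 eighth notes.
Express everything in eighth notes: semibreve = 8; semibreve = 8; quaver = 1; crotchet = 2; crotchet = 2; quaver = 1; crotchet = 2; quaver = 1; quaver = 1; quaver = 1.
Adding: 8 + 8 + 1 + 2 + 2 + 1 + 2 + 1 + 1 + 1 = 27.
27 ÷ 16 = 1 complete bar with 11 eighth notes remaining = 22 sixteenth notes.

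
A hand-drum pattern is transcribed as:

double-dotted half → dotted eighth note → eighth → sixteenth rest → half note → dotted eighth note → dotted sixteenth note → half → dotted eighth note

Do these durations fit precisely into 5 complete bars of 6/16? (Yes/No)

One bar of 6/16 = 12 thirty-second notes, so 5 bars = 60.
Convert each value to thirty-second notes: double-dotted half = 28; dotted eighth note = 6; eighth = 4; sixteenth rest = 2; half note = 16; dotted eighth note = 6; dotted sixteenth note = 3; half = 16; dotted eighth note = 6.
Altogether 28 + 6 + 4 + 2 + 16 + 6 + 3 + 16 + 6 = 87.
87 exceeds 60, so the answer is No.

No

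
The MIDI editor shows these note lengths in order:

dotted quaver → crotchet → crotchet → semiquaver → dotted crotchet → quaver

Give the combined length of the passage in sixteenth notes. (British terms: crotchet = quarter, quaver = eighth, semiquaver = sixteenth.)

20

Express everything in sixteenth notes: dotted quaver = 3; crotchet = 4; crotchet = 4; semiquaver = 1; dotted crotchet = 6; quaver = 2.
Total: 3 + 4 + 4 + 1 + 6 + 2 = 20 sixteenth notes.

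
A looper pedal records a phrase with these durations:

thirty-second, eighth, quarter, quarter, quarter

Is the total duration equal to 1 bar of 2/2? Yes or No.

One bar of 2/2 = 32 thirty-second notes.
Convert each value to thirty-second notes: thirty-second = 1; eighth = 4; quarter = 8; quarter = 8; quarter = 8.
Total: 1 + 4 + 8 + 8 + 8 = 29.
29 falls short of 32, so the answer is No.

No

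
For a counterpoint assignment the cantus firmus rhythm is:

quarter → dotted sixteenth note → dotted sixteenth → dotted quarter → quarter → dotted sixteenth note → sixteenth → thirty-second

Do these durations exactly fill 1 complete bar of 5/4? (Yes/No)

One bar of 5/4 = 40 thirty-second notes.
In thirty-second notes: quarter = 8; dotted sixteenth note = 3; dotted sixteenth = 3; dotted quarter = 12; quarter = 8; dotted sixteenth note = 3; sixteenth = 2; thirty-second = 1.
Altogether 8 + 3 + 3 + 12 + 8 + 3 + 2 + 1 = 40.
40 equals 40, so the answer is Yes.

Yes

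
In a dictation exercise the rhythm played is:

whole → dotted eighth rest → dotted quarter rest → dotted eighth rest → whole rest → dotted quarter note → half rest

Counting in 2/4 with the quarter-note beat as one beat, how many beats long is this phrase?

14.5

One quarter-note beat = 4 sixteenth notes.
Convert each value to sixteenth notes: whole = 16; dotted eighth rest = 3; dotted quarter rest = 6; dotted eighth rest = 3; whole rest = 16; dotted quarter note = 6; half rest = 8.
Adding: 16 + 3 + 6 + 3 + 16 + 6 + 8 = 58.
58 ÷ 4 = 14.5 beats.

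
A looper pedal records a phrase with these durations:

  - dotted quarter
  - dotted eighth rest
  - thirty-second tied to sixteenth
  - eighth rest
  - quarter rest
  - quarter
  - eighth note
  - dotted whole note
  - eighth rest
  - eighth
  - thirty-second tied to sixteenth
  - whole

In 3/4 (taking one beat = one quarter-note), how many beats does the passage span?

One quarter-note beat = 8 thirty-second notes.
Convert each value to thirty-second notes: dotted quarter = 12; dotted eighth rest = 6; thirty-second tied to sixteenth (thirty-second + sixteenth) = 3; eighth rest = 4; quarter rest = 8; quarter = 8; eighth note = 4; dotted whole note = 48; eighth rest = 4; eighth = 4; thirty-second tied to sixteenth (thirty-second + sixteenth) = 3; whole = 32.
Total: 12 + 6 + 3 + 4 + 8 + 8 + 4 + 48 + 4 + 4 + 3 + 32 = 136.
136 ÷ 8 = 17 beats.

17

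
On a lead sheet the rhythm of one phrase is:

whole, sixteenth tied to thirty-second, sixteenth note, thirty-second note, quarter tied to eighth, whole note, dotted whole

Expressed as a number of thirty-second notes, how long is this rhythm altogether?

In thirty-second notes: whole = 32; sixteenth tied to thirty-second (sixteenth + thirty-second) = 3; sixteenth note = 2; thirty-second note = 1; quarter tied to eighth (quarter + eighth) = 12; whole note = 32; dotted whole = 48.
Adding: 32 + 3 + 2 + 1 + 12 + 32 + 48 = 130 thirty-second notes.

130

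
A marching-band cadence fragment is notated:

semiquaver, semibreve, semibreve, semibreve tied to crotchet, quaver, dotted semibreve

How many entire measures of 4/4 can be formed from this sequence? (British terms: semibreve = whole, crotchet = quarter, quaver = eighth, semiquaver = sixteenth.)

One bar of 4/4 = 16 sixteenth notes.
Express everything in sixteenth notes: semiquaver = 1; semibreve = 16; semibreve = 16; semibreve tied to crotchet (semibreve + crotchet) = 20; quaver = 2; dotted semibreve = 24.
Total: 1 + 16 + 16 + 20 + 2 + 24 = 79.
79 ÷ 16 = 4 complete bars with 15 left over.

4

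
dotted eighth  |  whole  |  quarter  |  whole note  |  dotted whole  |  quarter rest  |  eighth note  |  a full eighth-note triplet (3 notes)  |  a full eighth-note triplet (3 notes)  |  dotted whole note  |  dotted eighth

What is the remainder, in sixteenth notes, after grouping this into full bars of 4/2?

8

One bar of 4/2 = 32 sixteenth notes.
Express everything in sixteenth notes: dotted eighth = 3; whole = 16; quarter = 4; whole note = 16; dotted whole = 24; quarter rest = 4; eighth note = 2; a full eighth-note triplet (3 notes) (three triplet eighths span one quarter) = 4; a full eighth-note triplet (3 notes) (three triplet eighths span one quarter) = 4; dotted whole note = 24; dotted eighth = 3.
Altogether 3 + 16 + 4 + 16 + 24 + 4 + 2 + 4 + 4 + 24 + 3 = 104.
104 ÷ 32 = 3 complete bars with 8 sixteenth notes remaining.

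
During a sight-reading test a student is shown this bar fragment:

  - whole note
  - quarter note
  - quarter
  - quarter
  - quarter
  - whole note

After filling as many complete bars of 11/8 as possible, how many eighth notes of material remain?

2

One bar of 11/8 = 11 eighth notes.
Convert each value to eighth notes: whole note = 8; quarter note = 2; quarter = 2; quarter = 2; quarter = 2; whole note = 8.
Adding: 8 + 2 + 2 + 2 + 2 + 8 = 24.
24 ÷ 11 = 2 complete bars with 2 eighth notes remaining.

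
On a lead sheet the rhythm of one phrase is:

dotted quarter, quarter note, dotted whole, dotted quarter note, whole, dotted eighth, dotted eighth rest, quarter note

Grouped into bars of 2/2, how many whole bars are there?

One bar of 2/2 = 16 sixteenth notes.
Express everything in sixteenth notes: dotted quarter = 6; quarter note = 4; dotted whole = 24; dotted quarter note = 6; whole = 16; dotted eighth = 3; dotted eighth rest = 3; quarter note = 4.
Altogether 6 + 4 + 24 + 6 + 16 + 3 + 3 + 4 = 66.
66 ÷ 16 = 4 complete bars with 2 left over.

4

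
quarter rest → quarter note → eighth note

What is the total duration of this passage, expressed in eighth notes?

5

In eighth notes: quarter rest = 2; quarter note = 2; eighth note = 1.
Altogether 2 + 2 + 1 = 5 eighth notes.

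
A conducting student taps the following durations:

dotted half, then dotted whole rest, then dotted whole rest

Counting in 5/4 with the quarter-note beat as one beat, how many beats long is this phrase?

15

One quarter-note beat = 2 eighth notes.
Each duration in eighth notes: dotted half = 6; dotted whole rest = 12; dotted whole rest = 12.
Adding: 6 + 12 + 12 = 30.
30 ÷ 2 = 15 beats.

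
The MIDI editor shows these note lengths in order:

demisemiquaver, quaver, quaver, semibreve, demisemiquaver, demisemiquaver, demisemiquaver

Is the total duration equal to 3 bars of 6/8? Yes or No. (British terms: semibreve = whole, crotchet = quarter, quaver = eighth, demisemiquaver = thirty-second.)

No

One bar of 6/8 = 24 thirty-second notes, so 3 bars = 72.
In thirty-second notes: demisemiquaver = 1; quaver = 4; quaver = 4; semibreve = 32; demisemiquaver = 1; demisemiquaver = 1; demisemiquaver = 1.
Sum: 1 + 4 + 4 + 32 + 1 + 1 + 1 = 44.
44 falls short of 72, so the answer is No.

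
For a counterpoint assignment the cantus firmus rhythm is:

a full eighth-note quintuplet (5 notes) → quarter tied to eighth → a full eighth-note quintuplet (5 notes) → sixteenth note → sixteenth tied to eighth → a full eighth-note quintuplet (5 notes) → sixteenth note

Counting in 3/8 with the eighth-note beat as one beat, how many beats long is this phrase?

One eighth-note beat = 2 sixteenth notes.
Each duration in sixteenth notes: a full eighth-note quintuplet (5 notes) (five quintuplet eighths span one half) = 8; quarter tied to eighth (quarter + eighth) = 6; a full eighth-note quintuplet (5 notes) (five quintuplet eighths span one half) = 8; sixteenth note = 1; sixteenth tied to eighth (sixteenth + eighth) = 3; a full eighth-note quintuplet (5 notes) (five quintuplet eighths span one half) = 8; sixteenth note = 1.
Sum: 8 + 6 + 8 + 1 + 3 + 8 + 1 = 35.
35 ÷ 2 = 17.5 beats.

17.5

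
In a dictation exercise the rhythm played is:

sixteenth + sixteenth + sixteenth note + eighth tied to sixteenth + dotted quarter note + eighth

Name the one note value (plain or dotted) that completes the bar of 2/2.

The bar of 2/2 = 16 sixteenth notes.
Each duration in sixteenth notes: sixteenth = 1; sixteenth = 1; sixteenth note = 1; eighth tied to sixteenth (eighth + sixteenth) = 3; dotted quarter note = 6; eighth = 2.
Total: 1 + 1 + 1 + 3 + 6 + 2 = 14.
Remaining: 16 − 14 = 2 sixteenth notes, which is a eighth note.

eighth note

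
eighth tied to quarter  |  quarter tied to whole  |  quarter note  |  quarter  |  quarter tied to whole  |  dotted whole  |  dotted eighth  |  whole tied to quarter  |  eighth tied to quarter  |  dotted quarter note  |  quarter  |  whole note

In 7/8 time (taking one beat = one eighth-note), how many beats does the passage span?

66.5

One eighth-note beat = 2 sixteenth notes.
In sixteenth notes: eighth tied to quarter (eighth + quarter) = 6; quarter tied to whole (quarter + whole) = 20; quarter note = 4; quarter = 4; quarter tied to whole (quarter + whole) = 20; dotted whole = 24; dotted eighth = 3; whole tied to quarter (whole + quarter) = 20; eighth tied to quarter (eighth + quarter) = 6; dotted quarter note = 6; quarter = 4; whole note = 16.
Sum: 6 + 20 + 4 + 4 + 20 + 24 + 3 + 20 + 6 + 6 + 4 + 16 = 133.
133 ÷ 2 = 66.5 beats.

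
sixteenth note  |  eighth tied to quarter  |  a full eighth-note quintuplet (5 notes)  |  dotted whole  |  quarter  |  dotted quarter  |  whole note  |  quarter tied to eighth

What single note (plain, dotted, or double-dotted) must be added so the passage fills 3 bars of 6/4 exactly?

sixteenth note

3 bars of 6/4 = 72 sixteenth notes.
In sixteenth notes: sixteenth note = 1; eighth tied to quarter (eighth + quarter) = 6; a full eighth-note quintuplet (5 notes) (five quintuplet eighths span one half) = 8; dotted whole = 24; quarter = 4; dotted quarter = 6; whole note = 16; quarter tied to eighth (quarter + eighth) = 6.
Total: 1 + 6 + 8 + 24 + 4 + 6 + 16 + 6 = 71.
Remaining: 72 − 71 = 1 sixteenth note, which is a sixteenth note.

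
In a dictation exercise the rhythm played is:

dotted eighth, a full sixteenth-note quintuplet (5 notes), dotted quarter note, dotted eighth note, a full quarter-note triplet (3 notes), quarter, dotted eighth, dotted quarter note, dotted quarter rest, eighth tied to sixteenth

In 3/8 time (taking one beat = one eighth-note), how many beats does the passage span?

23

One eighth-note beat = 2 sixteenth notes.
Convert each value to sixteenth notes: dotted eighth = 3; a full sixteenth-note quintuplet (5 notes) (five quintuplet sixteenths span one quarter) = 4; dotted quarter note = 6; dotted eighth note = 3; a full quarter-note triplet (3 notes) (three triplet quarters span one half) = 8; quarter = 4; dotted eighth = 3; dotted quarter note = 6; dotted quarter rest = 6; eighth tied to sixteenth (eighth + sixteenth) = 3.
Sum: 3 + 4 + 6 + 3 + 8 + 4 + 3 + 6 + 6 + 3 = 46.
46 ÷ 2 = 23 beats.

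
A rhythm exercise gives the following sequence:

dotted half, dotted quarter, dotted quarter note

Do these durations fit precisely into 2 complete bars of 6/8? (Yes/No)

One bar of 6/8 = 6 eighth notes, so 2 bars = 12.
Convert each value to eighth notes: dotted half = 6; dotted quarter = 3; dotted quarter note = 3.
Altogether 6 + 3 + 3 = 12.
12 equals 12, so the answer is Yes.

Yes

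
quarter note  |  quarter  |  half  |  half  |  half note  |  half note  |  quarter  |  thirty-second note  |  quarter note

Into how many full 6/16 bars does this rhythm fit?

8

One bar of 6/16 = 12 thirty-second notes.
Each duration in thirty-second notes: quarter note = 8; quarter = 8; half = 16; half = 16; half note = 16; half note = 16; quarter = 8; thirty-second note = 1; quarter note = 8.
Sum: 8 + 8 + 16 + 16 + 16 + 16 + 8 + 1 + 8 = 97.
97 ÷ 12 = 8 complete bars with 1 left over.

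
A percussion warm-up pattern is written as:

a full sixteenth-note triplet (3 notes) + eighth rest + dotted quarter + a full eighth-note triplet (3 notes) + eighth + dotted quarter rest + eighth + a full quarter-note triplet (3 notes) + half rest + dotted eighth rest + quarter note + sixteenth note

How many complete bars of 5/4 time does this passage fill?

One bar of 5/4 = 20 sixteenth notes.
Working in sixteenth notes: a full sixteenth-note triplet (3 notes) (three triplet sixteenths span one eighth) = 2; eighth rest = 2; dotted quarter = 6; a full eighth-note triplet (3 notes) (three triplet eighths span one quarter) = 4; eighth = 2; dotted quarter rest = 6; eighth = 2; a full quarter-note triplet (3 notes) (three triplet quarters span one half) = 8; half rest = 8; dotted eighth rest = 3; quarter note = 4; sixteenth note = 1.
Sum: 2 + 2 + 6 + 4 + 2 + 6 + 2 + 8 + 8 + 3 + 4 + 1 = 48.
48 ÷ 20 = 2 complete bars with 8 left over.

2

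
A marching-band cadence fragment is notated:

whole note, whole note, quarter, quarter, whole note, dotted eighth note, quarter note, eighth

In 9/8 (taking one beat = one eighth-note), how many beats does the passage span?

32.5

One eighth-note beat = 2 sixteenth notes.
Working in sixteenth notes: whole note = 16; whole note = 16; quarter = 4; quarter = 4; whole note = 16; dotted eighth note = 3; quarter note = 4; eighth = 2.
Adding: 16 + 16 + 4 + 4 + 16 + 3 + 4 + 2 = 65.
65 ÷ 2 = 32.5 beats.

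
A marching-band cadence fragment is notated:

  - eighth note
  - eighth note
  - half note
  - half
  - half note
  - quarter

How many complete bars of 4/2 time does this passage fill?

One bar of 4/2 = 16 eighth notes.
Convert each value to eighth notes: eighth note = 1; eighth note = 1; half note = 4; half = 4; half note = 4; quarter = 2.
Adding: 1 + 1 + 4 + 4 + 4 + 2 = 16.
16 ÷ 16 = 1 complete bar with 0 left over.

1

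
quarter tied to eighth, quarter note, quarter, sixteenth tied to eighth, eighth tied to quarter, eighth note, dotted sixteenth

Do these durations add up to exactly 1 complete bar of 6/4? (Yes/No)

No

One bar of 6/4 = 48 thirty-second notes.
Working in thirty-second notes: quarter tied to eighth (quarter + eighth) = 12; quarter note = 8; quarter = 8; sixteenth tied to eighth (sixteenth + eighth) = 6; eighth tied to quarter (eighth + quarter) = 12; eighth note = 4; dotted sixteenth = 3.
Sum: 12 + 8 + 8 + 6 + 12 + 4 + 3 = 53.
53 exceeds 48, so the answer is No.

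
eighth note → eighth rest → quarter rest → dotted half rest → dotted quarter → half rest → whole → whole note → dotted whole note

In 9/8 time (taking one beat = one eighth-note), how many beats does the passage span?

45

One eighth-note beat = 2 sixteenth notes.
Working in sixteenth notes: eighth note = 2; eighth rest = 2; quarter rest = 4; dotted half rest = 12; dotted quarter = 6; half rest = 8; whole = 16; whole note = 16; dotted whole note = 24.
Sum: 2 + 2 + 4 + 12 + 6 + 8 + 16 + 16 + 24 = 90.
90 ÷ 2 = 45 beats.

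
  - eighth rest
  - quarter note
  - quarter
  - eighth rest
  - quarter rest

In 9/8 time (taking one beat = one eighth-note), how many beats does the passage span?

One eighth-note beat = 2 sixteenth notes.
In sixteenth notes: eighth rest = 2; quarter note = 4; quarter = 4; eighth rest = 2; quarter rest = 4.
Sum: 2 + 4 + 4 + 2 + 4 = 16.
16 ÷ 2 = 8 beats.

8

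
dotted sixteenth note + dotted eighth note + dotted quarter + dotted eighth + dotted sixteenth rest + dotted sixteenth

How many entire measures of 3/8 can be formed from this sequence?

One bar of 3/8 = 12 thirty-second notes.
In thirty-second notes: dotted sixteenth note = 3; dotted eighth note = 6; dotted quarter = 12; dotted eighth = 6; dotted sixteenth rest = 3; dotted sixteenth = 3.
Sum: 3 + 6 + 12 + 6 + 3 + 3 = 33.
33 ÷ 12 = 2 complete bars with 9 left over.

2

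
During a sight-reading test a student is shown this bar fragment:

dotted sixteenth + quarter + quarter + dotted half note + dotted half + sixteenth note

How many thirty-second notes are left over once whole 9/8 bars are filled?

One bar of 9/8 = 36 thirty-second notes.
In thirty-second notes: dotted sixteenth = 3; quarter = 8; quarter = 8; dotted half note = 24; dotted half = 24; sixteenth note = 2.
Adding: 3 + 8 + 8 + 24 + 24 + 2 = 69.
69 ÷ 36 = 1 complete bar with 33 thirty-second notes remaining.

33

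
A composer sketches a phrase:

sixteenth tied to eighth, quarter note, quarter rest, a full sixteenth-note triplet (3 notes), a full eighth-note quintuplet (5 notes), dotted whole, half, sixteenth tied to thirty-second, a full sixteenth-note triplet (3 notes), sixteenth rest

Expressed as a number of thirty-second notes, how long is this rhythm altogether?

Express everything in thirty-second notes: sixteenth tied to eighth (sixteenth + eighth) = 6; quarter note = 8; quarter rest = 8; a full sixteenth-note triplet (3 notes) (three triplet sixteenths span one eighth) = 4; a full eighth-note quintuplet (5 notes) (five quintuplet eighths span one half) = 16; dotted whole = 48; half = 16; sixteenth tied to thirty-second (sixteenth + thirty-second) = 3; a full sixteenth-note triplet (3 notes) (three triplet sixteenths span one eighth) = 4; sixteenth rest = 2.
Altogether 6 + 8 + 8 + 4 + 16 + 48 + 16 + 3 + 4 + 2 = 115 thirty-second notes.

115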